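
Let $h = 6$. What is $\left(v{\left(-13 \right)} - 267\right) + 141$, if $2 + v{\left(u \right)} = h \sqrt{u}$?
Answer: $-128 + 6 i \sqrt{13} \approx -128.0 + 21.633 i$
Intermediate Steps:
$v{\left(u \right)} = -2 + 6 \sqrt{u}$
$\left(v{\left(-13 \right)} - 267\right) + 141 = \left(\left(-2 + 6 \sqrt{-13}\right) - 267\right) + 141 = \left(\left(-2 + 6 i \sqrt{13}\right) - 267\right) + 141 = \left(-269 + 6 i \sqrt{13}\right) + 141 = -128 + 6 i \sqrt{13}$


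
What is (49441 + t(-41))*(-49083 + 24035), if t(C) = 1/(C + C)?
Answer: -50774312364/41 ≈ -1.2384e+9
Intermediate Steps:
t(C) = 1/(2*C)
(49441 + t(-41))*(-49083 + 24035) = (49441 + (1/2)/(-41))*(-49083 + 24035) = (49441 + (1/2)*(-1/41))*(-25048) = (49441 - 1/82)*(-25048) = (4054161/82)*(-25048) = -50774312364/41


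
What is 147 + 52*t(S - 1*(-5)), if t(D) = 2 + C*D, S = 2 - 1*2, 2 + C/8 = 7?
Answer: 10651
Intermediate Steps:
C = 40 (C = -16 + 8*7 = -16 + 56 = 40)
S = 0 (S = 2 - 2 = 0)
t(D) = 2 + 40*D
147 + 52*t(S - 1*(-5)) = 147 + 52*(2 + 40*(0 - 1*(-5))) = 147 + 52*(2 + 40*(0 + 5)) = 147 + 52*(2 + 40*5) = 147 + 52*(2 + 200) = 147 + 52*202 = 147 + 10504 = 10651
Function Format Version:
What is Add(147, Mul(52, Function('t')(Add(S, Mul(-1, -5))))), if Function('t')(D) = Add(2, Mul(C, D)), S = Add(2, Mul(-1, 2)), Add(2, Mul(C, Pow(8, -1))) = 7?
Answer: 10651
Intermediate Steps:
C = 40 (C = Add(-16, Mul(8, 7)) = Add(-16, 56) = 40)
S = 0 (S = Add(2, -2) = 0)
Function('t')(D) = Add(2, Mul(40, D))
Add(147, Mul(52, Function('t')(Add(S, Mul(-1, -5))))) = Add(147, Mul(52, Add(2, Mul(40, Add(0, Mul(-1, -5)))))) = Add(147, Mul(52, Add(2, Mul(40, Add(0, 5))))) = Add(147, Mul(52, Add(2, Mul(40, 5)))) = Add(147, Mul(52, Add(2, 200))) = Add(147, Mul(52, 202)) = Add(147, 10504) = 10651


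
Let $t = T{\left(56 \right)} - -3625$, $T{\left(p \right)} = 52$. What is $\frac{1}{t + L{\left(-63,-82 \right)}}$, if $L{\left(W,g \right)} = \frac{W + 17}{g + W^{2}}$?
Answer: $\frac{169}{621411} \approx 0.00027196$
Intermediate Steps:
$t = 3677$ ($t = 52 - -3625 = 52 + 3625 = 3677$)
$L{\left(W,g \right)} = \frac{17 + W}{g + W^{2}}$
$\frac{1}{t + L{\left(-63,-82 \right)}} = \frac{1}{3677 + \frac{17 - 63}{-82 + \left(-63\right)^{2}}} = \frac{1}{3677 + \frac{1}{-82 + 3969} \left(-46\right)} = \frac{1}{3677 + \frac{1}{3887} \left(-46\right)} = \frac{1}{3677 - \frac{2}{169}} = \frac{1}{\frac{621411}{169}} = \frac{169}{621411}$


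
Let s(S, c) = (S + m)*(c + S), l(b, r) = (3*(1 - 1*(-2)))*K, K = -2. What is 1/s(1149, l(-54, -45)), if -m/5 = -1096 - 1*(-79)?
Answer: 1/7050654 ≈ 1.4183e-7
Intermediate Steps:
m = 5085 (m = -5*(-1096 - 1*(-79)) = -5*(-1096 + 79) = -5*(-1017) = 5085)
l(b, r) = -18 (l(b, r) = (3*(1 - 1*(-2)))*(-2) = (3*(1 + 2))*(-2) = (3*3)*(-2) = 9*(-2) = -18)
s(S, c) = (5085 + S)*(S + c) (s(S, c) = (S + 5085)*(c + S) = (5085 + S)*(S + c))
1/s(1149, l(-54, -45)) = 1/(1149**2 + 5085*1149 + 5085*(-18) + 1149*(-18)) = 1/(1320201 + 5842665 - 91530 - 20682) = 1/7050654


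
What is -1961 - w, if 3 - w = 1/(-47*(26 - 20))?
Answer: -553849/282 ≈ -1964.0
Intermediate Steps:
w = 847/282 (w = 3 - 1/((-47*(26 - 20))) = 3 - 1/((-47*6)) = 3 - 1/(-282) = 3 - 1*(-1/282) = 3 + 1/282 = 847/282 ≈ 3.0035)
-1961 - w = -1961 - 1*847/282 = -1961 - 847/282 = -553849/282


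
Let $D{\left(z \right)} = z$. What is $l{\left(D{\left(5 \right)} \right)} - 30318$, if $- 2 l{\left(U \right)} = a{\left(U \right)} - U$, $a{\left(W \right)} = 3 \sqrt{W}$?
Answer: $- \frac{60631}{2} - \frac{3 \sqrt{5}}{2} \approx -30319.0$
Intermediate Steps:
$l{\left(U \right)} = \frac{U}{2} - \frac{3 \sqrt{U}}{2}$ ($l{\left(U \right)} = - \frac{3 \sqrt{U} - U}{2} = - \frac{- U + 3 \sqrt{U}}{2} = \frac{U}{2} - \frac{3 \sqrt{U}}{2}$)
$l{\left(D{\left(5 \right)} \right)} - 30318 = \left(\frac{1}{2} \cdot 5 - \frac{3 \sqrt{5}}{2}\right) - 30318 = \left(\frac{5}{2} - \frac{3 \sqrt{5}}{2}\right) - 30318 = - \frac{60631}{2} - \frac{3 \sqrt{5}}{2}$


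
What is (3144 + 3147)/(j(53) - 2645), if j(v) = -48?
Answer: -6291/2693 ≈ -2.3361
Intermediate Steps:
(3144 + 3147)/(j(53) - 2645) = (3144 + 3147)/(-48 - 2645) = 6291/(-2693) = 6291*(-1/2693) = -6291/2693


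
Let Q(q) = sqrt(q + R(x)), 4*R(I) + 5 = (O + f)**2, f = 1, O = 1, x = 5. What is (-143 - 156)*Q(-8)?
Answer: -299*I*sqrt(33)/2 ≈ -858.81*I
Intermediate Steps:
R(I) = -1/4 (R(I) = -5/4 + (1 + 1)**2/4 = -5/4 + (1/4)*2**2 = -5/4 + (1/4)*4 = -5/4 + 1 = -1/4)
Q(q) = sqrt(-1/4 + q) (Q(q) = sqrt(q - 1/4) = sqrt(-1/4 + q))
(-143 - 156)*Q(-8) = (-143 - 156)*(sqrt(-1 + 4*(-8))/2) = -299*sqrt(-1 - 32)/2 = -299*sqrt(-33)/2 = -299*I*sqrt(33)/2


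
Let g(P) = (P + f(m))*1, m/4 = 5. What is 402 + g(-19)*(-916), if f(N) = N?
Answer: -514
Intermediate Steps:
m = 20 (m = 4*5 = 20)
g(P) = 20 + P (g(P) = (P + 20)*1 = (20 + P)*1 = 20 + P)
402 + g(-19)*(-916) = 402 + (20 - 19)*(-916) = 402 + 1*(-916) = 402 - 916 = -514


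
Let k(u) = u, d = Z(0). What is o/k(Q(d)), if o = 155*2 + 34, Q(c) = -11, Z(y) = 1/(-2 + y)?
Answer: -344/11 ≈ -31.273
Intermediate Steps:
d = -1/2 (d = 1/(-2 + 0) = 1/(-2) = -1/2 ≈ -0.50000)
o = 344 (o = 310 + 34 = 344)
o/k(Q(d)) = 344/(-11) = 344*(-1/11) = -344/11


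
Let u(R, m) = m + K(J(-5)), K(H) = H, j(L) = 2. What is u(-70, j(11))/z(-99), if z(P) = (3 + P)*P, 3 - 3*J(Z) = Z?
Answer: 7/14256 ≈ 0.00049102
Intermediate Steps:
J(Z) = 1 - Z/3
z(P) = P*(3 + P)
u(R, m) = 8/3 + m (u(R, m) = m + (1 - ⅓*(-5)) = m + (1 + 5/3) = m + 8/3 = 8/3 + m)
u(-70, j(11))/z(-99) = (8/3 + 2)/((-99*(3 - 99))) = 14/(3*((-99*(-96)))) = (14/3)/9504 = (14/3)*(1/9504) = 7/14256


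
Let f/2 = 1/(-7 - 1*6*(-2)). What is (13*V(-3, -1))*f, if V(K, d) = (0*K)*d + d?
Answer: -26/5 ≈ -5.2000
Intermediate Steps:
V(K, d) = d (V(K, d) = 0*d + d = 0 + d = d)
f = 2/5 (f = 2/(-7 - 1*6*(-2)) = 2/(-7 - 6*(-2)) = 2/(-7 + 12) = 2/5 ≈ 0.40000)
(13*V(-3, -1))*f = (13*(-1))*(2/5) = -13*2/5 = -26/5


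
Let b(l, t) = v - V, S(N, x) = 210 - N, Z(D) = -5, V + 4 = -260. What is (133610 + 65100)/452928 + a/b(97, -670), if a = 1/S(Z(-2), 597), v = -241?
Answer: 491536939/1119864480 ≈ 0.43893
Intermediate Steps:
V = -264 (V = -4 - 260 = -264)
a = 1/215 (a = 1/(210 - 1*(-5)) = 1/(210 + 5) = 1/215 ≈ 0.0046512)
b(l, t) = 23 (b(l, t) = -241 - 1*(-264) = -241 + 264 = 23)
(133610 + 65100)/452928 + a/b(97, -670) = (133610 + 65100)/452928 + (1/215)/23 = 198710*(1/452928) + (1/215)*(1/23) = 99355/226464 + 1/4945 = 491536939/1119864480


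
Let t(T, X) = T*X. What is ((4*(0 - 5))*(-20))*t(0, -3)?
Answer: 0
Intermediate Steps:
((4*(0 - 5))*(-20))*t(0, -3) = ((4*(0 - 5))*(-20))*(0*(-3)) = ((4*(-5))*(-20))*0 = -20*(-20)*0 = 400*0 = 0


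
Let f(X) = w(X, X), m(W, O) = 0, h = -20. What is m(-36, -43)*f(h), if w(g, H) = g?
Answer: 0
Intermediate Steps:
f(X) = X
m(-36, -43)*f(h) = 0*(-20) = 0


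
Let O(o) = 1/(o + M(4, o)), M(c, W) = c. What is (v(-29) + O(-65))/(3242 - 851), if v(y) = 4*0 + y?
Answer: -590/48617 ≈ -0.012136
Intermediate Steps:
O(o) = 1/(4 + o) (O(o) = 1/(o + 4) = 1/(4 + o))
v(y) = y (v(y) = 0 + y = y)
(v(-29) + O(-65))/(3242 - 851) = (-29 + 1/(4 - 65))/(3242 - 851) = (-29 + 1/(-61))/2391 = (-29 - 1/61)*(1/2391) = -1770/61*1/2391 = -590/48617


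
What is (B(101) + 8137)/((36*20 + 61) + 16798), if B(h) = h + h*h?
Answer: 18439/17579 ≈ 1.0489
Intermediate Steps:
B(h) = h + h**2
(B(101) + 8137)/((36*20 + 61) + 16798) = (101*(1 + 101) + 8137)/((36*20 + 61) + 16798) = (101*102 + 8137)/((720 + 61) + 16798) = (10302 + 8137)/(781 + 16798) = 18439/17579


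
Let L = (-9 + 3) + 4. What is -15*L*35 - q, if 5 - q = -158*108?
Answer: -16019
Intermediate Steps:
L = -2 (L = -6 + 4 = -2)
q = 17069 (q = 5 - (-158)*108 = 5 - 1*(-17064) = 5 + 17064 = 17069)
-15*L*35 - q = -15*(-2)*35 - 1*17069 = 30*35 - 17069 = 1050 - 17069 = -16019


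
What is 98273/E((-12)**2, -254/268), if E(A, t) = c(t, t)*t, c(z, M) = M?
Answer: 1764589988/16129 ≈ 1.0940e+5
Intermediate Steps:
E(A, t) = t**2 (E(A, t) = t*t = t**2)
98273/E((-12)**2, -254/268) = 98273/((-254/268)**2) = 98273/((-254*1/268)**2) = 98273/((-127/134)**2) = 98273/(16129/17956) = 98273*(17956/16129) = 1764589988/16129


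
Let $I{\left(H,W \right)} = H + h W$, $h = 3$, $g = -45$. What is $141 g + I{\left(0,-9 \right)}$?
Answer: $-6372$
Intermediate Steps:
$I{\left(H,W \right)} = H + 3 W$
$141 g + I{\left(0,-9 \right)} = 141 \left(-45\right) + \left(0 + 3 \left(-9\right)\right) = -6345 + \left(0 - 27\right) = -6345 - 27 = -6372$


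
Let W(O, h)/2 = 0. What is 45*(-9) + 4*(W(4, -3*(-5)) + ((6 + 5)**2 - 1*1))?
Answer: 75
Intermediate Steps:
W(O, h) = 0 (W(O, h) = 2*0 = 0)
45*(-9) + 4*(W(4, -3*(-5)) + ((6 + 5)**2 - 1*1)) = 45*(-9) + 4*(0 + ((6 + 5)**2 - 1*1)) = -405 + 4*(0 + (11**2 - 1)) = -405 + 4*(0 + (121 - 1)) = -405 + 4*(0 + 120) = -405 + 4*120 = -405 + 480 = 75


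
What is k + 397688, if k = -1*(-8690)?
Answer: 406378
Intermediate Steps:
k = 8690
k + 397688 = 8690 + 397688 = 406378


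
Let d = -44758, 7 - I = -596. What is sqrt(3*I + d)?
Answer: I*sqrt(42949) ≈ 207.24*I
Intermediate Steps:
I = 603 (I = 7 - 1*(-596) = 7 + 596 = 603)
sqrt(3*I + d) = sqrt(3*603 - 44758) = sqrt(1809 - 44758) = sqrt(-42949) = I*sqrt(42949)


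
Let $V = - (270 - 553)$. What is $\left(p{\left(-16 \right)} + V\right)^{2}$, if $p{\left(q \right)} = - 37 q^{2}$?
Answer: $84437721$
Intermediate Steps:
$V = 283$ ($V = - (270 - 553) = \left(-1\right) \left(-283\right) = 283$)
$\left(p{\left(-16 \right)} + V\right)^{2} = \left(- 37 \left(-16\right)^{2} + 283\right)^{2} = \left(\left(-37\right) 256 + 283\right)^{2} = \left(-9472 + 283\right)^{2} = \left(-9189\right)^{2} = 84437721$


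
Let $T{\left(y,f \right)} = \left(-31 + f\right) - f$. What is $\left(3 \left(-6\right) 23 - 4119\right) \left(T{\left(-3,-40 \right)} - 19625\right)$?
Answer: $89100648$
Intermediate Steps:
$T{\left(y,f \right)} = -31$
$\left(3 \left(-6\right) 23 - 4119\right) \left(T{\left(-3,-40 \right)} - 19625\right) = \left(3 \left(-6\right) 23 - 4119\right) \left(-31 - 19625\right) = \left(\left(-18\right) 23 - 4119\right) \left(-19656\right) = \left(-414 - 4119\right) \left(-19656\right) = \left(-4533\right) \left(-19656\right) = 89100648$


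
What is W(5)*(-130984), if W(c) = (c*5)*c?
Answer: -16373000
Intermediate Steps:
W(c) = 5*c² (W(c) = (5*c)*c = 5*c²)
W(5)*(-130984) = (5*5²)*(-130984) = (5*25)*(-130984) = 125*(-130984) = -16373000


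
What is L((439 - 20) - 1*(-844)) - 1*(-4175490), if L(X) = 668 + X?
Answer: 4177421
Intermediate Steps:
L((439 - 20) - 1*(-844)) - 1*(-4175490) = (668 + ((439 - 20) - 1*(-844))) - 1*(-4175490) = (668 + (419 + 844)) + 4175490 = (668 + 1263) + 4175490 = 1931 + 4175490 = 4177421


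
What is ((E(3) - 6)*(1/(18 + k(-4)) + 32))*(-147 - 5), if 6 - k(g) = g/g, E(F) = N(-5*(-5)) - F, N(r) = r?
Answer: -1792384/23 ≈ -77930.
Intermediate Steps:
E(F) = 25 - F (E(F) = -5*(-5) - F = 25 - F)
k(g) = 5 (k(g) = 6 - g/g = 6 - 1*1 = 6 - 1 = 5)
((E(3) - 6)*(1/(18 + k(-4)) + 32))*(-147 - 5) = (((25 - 1*3) - 6)*(1/(18 + 5) + 32))*(-147 - 5) = (((25 - 3) - 6)*(1/23 + 32))*(-152) = ((22 - 6)*(1/23 + 32))*(-152) = (16*(737/23))*(-152) = (11792/23)*(-152) = -1792384/23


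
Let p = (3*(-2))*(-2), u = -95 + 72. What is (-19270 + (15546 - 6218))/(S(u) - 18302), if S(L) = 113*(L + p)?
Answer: 3314/6515 ≈ 0.50867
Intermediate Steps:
u = -23
p = 12 (p = -6*(-2) = 12)
S(L) = 1356 + 113*L (S(L) = 113*(L + 12) = 113*(12 + L) = 1356 + 113*L)
(-19270 + (15546 - 6218))/(S(u) - 18302) = (-19270 + (15546 - 6218))/((1356 + 113*(-23)) - 18302) = (-19270 + 9328)/((1356 - 2599) - 18302) = -9942/(-1243 - 18302) = -9942/(-19545) = -9942*(-1/19545) = 3314/6515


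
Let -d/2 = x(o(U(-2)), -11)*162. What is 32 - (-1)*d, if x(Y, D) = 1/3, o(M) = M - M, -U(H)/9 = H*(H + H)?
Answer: -76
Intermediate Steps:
U(H) = -18*H² (U(H) = -9*H*(H + H) = -9*H*2*H = -18*H²)
o(M) = 0
x(Y, D) = ⅓ (x(Y, D) = 1*(⅓) = ⅓)
d = -108 (d = -2*162/3 = -2*54 = -108)
32 - (-1)*d = 32 - (-1)*(-108) = 32 - 1*108 = 32 - 108 = -76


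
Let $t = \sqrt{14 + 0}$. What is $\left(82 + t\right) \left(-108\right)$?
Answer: $-8856 - 108 \sqrt{14} \approx -9260.1$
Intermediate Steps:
$t = \sqrt{14} \approx 3.7417$
$\left(82 + t\right) \left(-108\right) = \left(82 + \sqrt{14}\right) \left(-108\right) = -8856 - 108 \sqrt{14}$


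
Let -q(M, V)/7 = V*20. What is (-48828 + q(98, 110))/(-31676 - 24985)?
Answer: 64228/56661 ≈ 1.1335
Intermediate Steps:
q(M, V) = -140*V (q(M, V) = -7*V*20 = -140*V)
(-48828 + q(98, 110))/(-31676 - 24985) = (-48828 - 140*110)/(-31676 - 24985) = (-48828 - 15400)/(-56661) = -64228*(-1/56661) = 64228/56661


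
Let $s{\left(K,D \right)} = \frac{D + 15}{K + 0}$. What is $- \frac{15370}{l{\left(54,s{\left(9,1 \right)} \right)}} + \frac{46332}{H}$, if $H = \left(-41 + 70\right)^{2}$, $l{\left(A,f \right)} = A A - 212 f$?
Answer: $\frac{16249023}{331354} \approx 49.038$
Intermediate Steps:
$s{\left(K,D \right)} = \frac{15 + D}{K}$
$l{\left(A,f \right)} = A^{2} - 212 f$
$H = 841$ ($H = 29^{2} = 841$)
$- \frac{15370}{l{\left(54,s{\left(9,1 \right)} \right)}} + \frac{46332}{H} = - \frac{15370}{54^{2} - 212 \frac{15 + 1}{9}} + \frac{46332}{841} = - \frac{15370}{2916 - 212 \cdot \frac{1}{9} \cdot 16} + 46332 \cdot \frac{1}{841} = - \frac{15370}{2916 - \frac{3392}{9}} + \frac{46332}{841} = - \frac{15370}{\frac{22852}{9}} + \frac{46332}{841} = \left(-15370\right) \frac{9}{22852} + \frac{46332}{841} = - \frac{2385}{394} + \frac{46332}{841} = \frac{16249023}{331354}$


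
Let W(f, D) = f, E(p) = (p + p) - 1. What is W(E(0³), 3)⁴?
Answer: 1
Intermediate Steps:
E(p) = -1 + 2*p (E(p) = 2*p - 1 = -1 + 2*p)
W(E(0³), 3)⁴ = (-1 + 2*0³)⁴ = (-1 + 2*0)⁴ = (-1 + 0)⁴ = (-1)⁴ = 1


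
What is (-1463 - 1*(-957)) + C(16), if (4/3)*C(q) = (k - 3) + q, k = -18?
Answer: -2039/4 ≈ -509.75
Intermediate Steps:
C(q) = -63/4 + 3*q/4 (C(q) = 3*((-18 - 3) + q)/4 = 3*(-21 + q)/4 = -63/4 + 3*q/4)
(-1463 - 1*(-957)) + C(16) = (-1463 - 1*(-957)) + (-63/4 + (¾)*16) = (-1463 + 957) + (-63/4 + 12) = -506 - 15/4 = -2039/4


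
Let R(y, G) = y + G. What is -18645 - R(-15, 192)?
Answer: -18822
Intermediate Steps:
R(y, G) = G + y
-18645 - R(-15, 192) = -18645 - (192 - 15) = -18645 - 1*177 = -18645 - 177 = -18822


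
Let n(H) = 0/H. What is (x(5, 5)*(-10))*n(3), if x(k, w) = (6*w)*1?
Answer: 0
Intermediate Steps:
n(H) = 0
x(k, w) = 6*w
(x(5, 5)*(-10))*n(3) = ((6*5)*(-10))*0 = (30*(-10))*0 = -300*0 = 0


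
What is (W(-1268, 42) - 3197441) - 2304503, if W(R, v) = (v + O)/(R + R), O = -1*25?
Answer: -13952930001/2536 ≈ -5.5019e+6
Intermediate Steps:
O = -25
W(R, v) = (-25 + v)/(2*R) (W(R, v) = (v - 25)/(R + R) = (-25 + v)/((2*R)) = (-25 + v)*(1/(2*R)) = (-25 + v)/(2*R))
(W(-1268, 42) - 3197441) - 2304503 = ((½)*(-25 + 42)/(-1268) - 3197441) - 2304503 = ((½)*(-1/1268)*17 - 3197441) - 2304503 = (-17/2536 - 3197441) - 2304503 = -8108710393/2536 - 2304503 = -13952930001/2536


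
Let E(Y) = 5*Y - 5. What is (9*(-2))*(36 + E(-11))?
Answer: 432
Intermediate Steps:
E(Y) = -5 + 5*Y
(9*(-2))*(36 + E(-11)) = (9*(-2))*(36 + (-5 + 5*(-11))) = -18*(36 + (-5 - 55)) = -18*(36 - 60) = -18*(-24) = 432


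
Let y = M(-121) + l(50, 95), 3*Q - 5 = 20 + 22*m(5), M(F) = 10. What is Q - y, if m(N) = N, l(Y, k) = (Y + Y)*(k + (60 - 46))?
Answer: -10865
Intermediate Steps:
l(Y, k) = 2*Y*(14 + k) (l(Y, k) = (2*Y)*(k + 14) = (2*Y)*(14 + k) = 2*Y*(14 + k))
Q = 45 (Q = 5/3 + (20 + 22*5)/3 = 5/3 + (20 + 110)/3 = 5/3 + (1/3)*130 = 5/3 + 130/3 = 45)
y = 10910 (y = 10 + 2*50*(14 + 95) = 10 + 2*50*109 = 10 + 10900 = 10910)
Q - y = 45 - 1*10910 = 45 - 10910 = -10865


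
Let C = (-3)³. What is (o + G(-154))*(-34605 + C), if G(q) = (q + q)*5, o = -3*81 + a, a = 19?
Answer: 61090848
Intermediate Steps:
C = -27
o = -224 (o = -3*81 + 19 = -243 + 19 = -224)
G(q) = 10*q (G(q) = (2*q)*5 = 10*q)
(o + G(-154))*(-34605 + C) = (-224 + 10*(-154))*(-34605 - 27) = (-224 - 1540)*(-34632) = -1764*(-34632) = 61090848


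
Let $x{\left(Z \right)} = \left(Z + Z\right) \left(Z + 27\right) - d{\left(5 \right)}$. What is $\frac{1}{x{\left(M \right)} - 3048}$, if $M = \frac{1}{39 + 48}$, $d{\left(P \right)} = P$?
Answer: $- \frac{7569}{23103457} \approx -0.00032761$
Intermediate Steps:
$M = \frac{1}{87} \approx 0.011494$
$x{\left(Z \right)} = -5 + 2 Z \left(27 + Z\right)$ ($x{\left(Z \right)} = \left(Z + Z\right) \left(Z + 27\right) - 5 = 2 Z \left(27 + Z\right) - 5 = -5 + 2 Z \left(27 + Z\right)$)
$\frac{1}{x{\left(M \right)} - 3048} = \frac{1}{\left(-5 + \frac{2}{7569} + 54 \cdot \frac{1}{87}\right) - 3048} = \frac{1}{\left(-5 + 2 \cdot \frac{1}{7569} + \frac{18}{29}\right) - 3048} = \frac{1}{\left(-5 + \frac{2}{7569} + \frac{18}{29}\right) - 3048} = \frac{1}{- \frac{33145}{7569} - 3048} = \frac{1}{- \frac{23103457}{7569}} = - \frac{7569}{23103457}$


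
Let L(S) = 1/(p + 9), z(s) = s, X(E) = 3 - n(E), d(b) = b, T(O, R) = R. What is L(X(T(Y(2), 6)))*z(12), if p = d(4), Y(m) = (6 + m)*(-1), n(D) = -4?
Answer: 12/13 ≈ 0.92308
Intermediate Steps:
Y(m) = -6 - m
X(E) = 7 (X(E) = 3 - 1*(-4) = 3 + 4 = 7)
p = 4
L(S) = 1/13 (L(S) = 1/(4 + 9) = 1/13)
L(X(T(Y(2), 6)))*z(12) = (1/13)*12 = 12/13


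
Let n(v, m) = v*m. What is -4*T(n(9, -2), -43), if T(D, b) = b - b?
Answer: 0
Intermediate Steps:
n(v, m) = m*v
T(D, b) = 0
-4*T(n(9, -2), -43) = -4*0 = 0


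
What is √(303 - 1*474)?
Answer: 3*I*√19 ≈ 13.077*I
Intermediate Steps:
√(303 - 1*474) = √(303 - 474) = √(-171) = 3*I*√19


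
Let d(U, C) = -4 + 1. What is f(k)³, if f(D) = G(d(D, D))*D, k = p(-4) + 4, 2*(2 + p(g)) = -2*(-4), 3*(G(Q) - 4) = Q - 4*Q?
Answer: 74088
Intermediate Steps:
d(U, C) = -3
G(Q) = 4 - Q (G(Q) = 4 + (Q - 4*Q)/3 = 4 + (-3*Q)/3 = 4 - Q)
p(g) = 2 (p(g) = -2 + (-2*(-4))/2 = -2 + (½)*8 = -2 + 4 = 2)
k = 6 (k = 2 + 4 = 6)
f(D) = 7*D (f(D) = (4 - 1*(-3))*D = (4 + 3)*D = 7*D)
f(k)³ = (7*6)³ = 42³ = 74088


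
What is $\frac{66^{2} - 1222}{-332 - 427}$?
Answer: $- \frac{3134}{759} \approx -4.1291$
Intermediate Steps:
$\frac{66^{2} - 1222}{-332 - 427} = \frac{4356 - 1222}{-759} = 3134 \left(- \frac{1}{759}\right) = - \frac{3134}{759}$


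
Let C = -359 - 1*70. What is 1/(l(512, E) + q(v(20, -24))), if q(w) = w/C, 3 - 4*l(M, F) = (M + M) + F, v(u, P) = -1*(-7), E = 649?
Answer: -858/358229 ≈ -0.0023951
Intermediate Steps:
C = -429 (C = -359 - 70 = -429)
v(u, P) = 7
l(M, F) = 3/4 - M/2 - F/4 (l(M, F) = 3/4 - ((M + M) + F)/4 = 3/4 - (2*M + F)/4 = 3/4 - (F + 2*M)/4 = 3/4 + (-M/2 - F/4) = 3/4 - M/2 - F/4)
q(w) = -w/429 (q(w) = w/(-429) = -w/429)
1/(l(512, E) + q(v(20, -24))) = 1/((3/4 - 1/2*512 - 1/4*649) - 1/429*7) = 1/((3/4 - 256 - 649/4) - 7/429) = 1/(-835/2 - 7/429) = 1/(-358229/858) = -858/358229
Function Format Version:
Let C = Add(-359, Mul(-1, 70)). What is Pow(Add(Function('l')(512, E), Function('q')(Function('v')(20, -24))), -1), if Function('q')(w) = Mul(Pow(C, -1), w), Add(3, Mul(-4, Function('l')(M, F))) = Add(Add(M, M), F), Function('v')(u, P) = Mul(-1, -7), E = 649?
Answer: Rational(-858, 358229) ≈ -0.0023951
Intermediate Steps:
C = -429 (C = Add(-359, -70) = -429)
Function('v')(u, P) = 7
Function('l')(M, F) = Add(Rational(3, 4), Mul(Rational(-1, 2), M), Mul(Rational(-1, 4), F)) (Function('l')(M, F) = Add(Rational(3, 4), Mul(Rational(-1, 4), Add(Add(M, M), F))) = Add(Rational(3, 4), Mul(Rational(-1, 4), Add(Mul(2, M), F))) = Add(Rational(3, 4), Mul(Rational(-1, 4), Add(F, Mul(2, M)))) = Add(Rational(3, 4), Add(Mul(Rational(-1, 2), M), Mul(Rational(-1, 4), F))) = Add(Rational(3, 4), Mul(Rational(-1, 2), M), Mul(Rational(-1, 4), F)))
Function('q')(w) = Mul(Rational(-1, 429), w) (Function('q')(w) = Mul(Pow(-429, -1), w) = Mul(Rational(-1, 429), w))
Pow(Add(Function('l')(512, E), Function('q')(Function('v')(20, -24))), -1) = Pow(Add(Add(Rational(3, 4), Mul(Rational(-1, 2), 512), Mul(Rational(-1, 4), 649)), Mul(Rational(-1, 429), 7)), -1) = Pow(Add(Add(Rational(3, 4), -256, Rational(-649, 4)), Rational(-7, 429)), -1) = Pow(Add(Rational(-835, 2), Rational(-7, 429)), -1) = Pow(Rational(-358229, 858), -1) = Rational(-858, 358229)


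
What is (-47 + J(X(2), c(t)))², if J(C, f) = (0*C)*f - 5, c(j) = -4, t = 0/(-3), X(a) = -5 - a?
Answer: 2704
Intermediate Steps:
t = 0 (t = 0*(-⅓) = 0)
J(C, f) = -5 (J(C, f) = 0*f - 5 = 0 - 5 = -5)
(-47 + J(X(2), c(t)))² = (-47 - 5)² = (-52)² = 2704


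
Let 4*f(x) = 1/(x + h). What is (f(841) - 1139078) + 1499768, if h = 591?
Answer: 2066032321/5728 ≈ 3.6069e+5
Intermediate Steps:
f(x) = 1/(4*(591 + x)) (f(x) = 1/(4*(x + 591)) = 1/(4*(591 + x)))
(f(841) - 1139078) + 1499768 = (1/(4*(591 + 841)) - 1139078) + 1499768 = ((¼)/1432 - 1139078) + 1499768 = ((¼)*(1/1432) - 1139078) + 1499768 = (1/5728 - 1139078) + 1499768 = -6524638783/5728 + 1499768 = 2066032321/5728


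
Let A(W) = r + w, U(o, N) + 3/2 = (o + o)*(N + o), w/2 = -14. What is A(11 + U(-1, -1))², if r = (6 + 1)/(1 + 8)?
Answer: 60025/81 ≈ 741.05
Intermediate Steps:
w = -28 (w = 2*(-14) = -28)
U(o, N) = -3/2 + 2*o*(N + o) (U(o, N) = -3/2 + (o + o)*(N + o) = -3/2 + (2*o)*(N + o) = -3/2 + 2*o*(N + o))
r = 7/9 ≈ 0.77778
A(W) = -245/9 (A(W) = 7/9 - 28 = -245/9)
A(11 + U(-1, -1))² = (-245/9)² = 60025/81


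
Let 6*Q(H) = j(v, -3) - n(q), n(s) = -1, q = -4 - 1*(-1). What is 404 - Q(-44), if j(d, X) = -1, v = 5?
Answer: 404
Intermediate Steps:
q = -3 (q = -4 + 1 = -3)
Q(H) = 0 (Q(H) = (-1 - 1*(-1))/6 = (-1 + 1)/6 = (1/6)*0 = 0)
404 - Q(-44) = 404 - 1*0 = 404 + 0 = 404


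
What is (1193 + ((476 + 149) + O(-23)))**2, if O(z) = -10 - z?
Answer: 3352561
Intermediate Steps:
(1193 + ((476 + 149) + O(-23)))**2 = (1193 + ((476 + 149) + (-10 - 1*(-23))))**2 = (1193 + (625 + (-10 + 23)))**2 = (1193 + (625 + 13))**2 = (1193 + 638)**2 = 1831**2 = 3352561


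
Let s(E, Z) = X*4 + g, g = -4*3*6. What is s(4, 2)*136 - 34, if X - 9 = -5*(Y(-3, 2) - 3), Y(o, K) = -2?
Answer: 8670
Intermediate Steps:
g = -72 (g = -12*6 = -72)
X = 34 (X = 9 - 5*(-2 - 3) = 9 - 5*(-5) = 9 + 25 = 34)
s(E, Z) = 64 (s(E, Z) = 34*4 - 72 = 136 - 72 = 64)
s(4, 2)*136 - 34 = 64*136 - 34 = 8704 - 34 = 8670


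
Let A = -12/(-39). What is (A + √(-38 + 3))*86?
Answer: 344/13 + 86*I*√35 ≈ 26.462 + 508.78*I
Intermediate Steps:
A = 4/13 (A = -12*(-1/39) = 4/13 ≈ 0.30769)
(A + √(-38 + 3))*86 = (4/13 + √(-38 + 3))*86 = (4/13 + √(-35))*86 = (4/13 + I*√35)*86 = 344/13 + 86*I*√35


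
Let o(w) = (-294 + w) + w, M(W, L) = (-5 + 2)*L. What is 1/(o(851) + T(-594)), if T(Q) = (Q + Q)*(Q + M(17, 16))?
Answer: 1/764104 ≈ 1.3087e-6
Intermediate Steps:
M(W, L) = -3*L
T(Q) = 2*Q*(-48 + Q) (T(Q) = (Q + Q)*(Q - 3*16) = (2*Q)*(Q - 48) = (2*Q)*(-48 + Q) = 2*Q*(-48 + Q))
o(w) = -294 + 2*w
1/(o(851) + T(-594)) = 1/((-294 + 2*851) + 2*(-594)*(-48 - 594)) = 1/((-294 + 1702) + 2*(-594)*(-642)) = 1/(1408 + 762696) = 1/764104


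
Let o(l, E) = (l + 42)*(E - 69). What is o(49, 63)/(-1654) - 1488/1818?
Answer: -122377/250581 ≈ -0.48837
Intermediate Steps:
o(l, E) = (-69 + E)*(42 + l) (o(l, E) = (42 + l)*(-69 + E) = (-69 + E)*(42 + l))
o(49, 63)/(-1654) - 1488/1818 = (-2898 - 69*49 + 42*63 + 63*49)/(-1654) - 1488/1818 = (-2898 - 3381 + 2646 + 3087)*(-1/1654) - 1488*1/1818 = -546*(-1/1654) - 248/303 = 273/827 - 248/303 = -122377/250581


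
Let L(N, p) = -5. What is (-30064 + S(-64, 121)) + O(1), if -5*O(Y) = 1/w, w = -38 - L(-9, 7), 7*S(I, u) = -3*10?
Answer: -34728863/1155 ≈ -30068.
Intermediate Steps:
S(I, u) = -30/7 (S(I, u) = (-3*10)/7 = (⅐)*(-30) = -30/7)
w = -33 (w = -38 - 1*(-5) = -38 + 5 = -33)
O(Y) = 1/165 (O(Y) = -⅕/(-33) = -⅕*(-1/33) = 1/165)
(-30064 + S(-64, 121)) + O(1) = (-30064 - 30/7) + 1/165 = -210478/7 + 1/165 = -34728863/1155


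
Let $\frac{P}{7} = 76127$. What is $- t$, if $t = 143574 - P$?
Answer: $389315$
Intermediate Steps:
$P = 532889$ ($P = 7 \cdot 76127 = 532889$)
$t = -389315$ ($t = 143574 - 532889 = -389315$)
$- t = \left(-1\right) \left(-389315\right) = 389315$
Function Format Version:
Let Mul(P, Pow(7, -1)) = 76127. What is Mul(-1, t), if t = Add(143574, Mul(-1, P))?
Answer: 389315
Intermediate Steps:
P = 532889 (P = Mul(7, 76127) = 532889)
t = -389315 (t = Add(143574, Mul(-1, 532889)) = Add(143574, -532889) = -389315)
Mul(-1, t) = Mul(-1, -389315) = 389315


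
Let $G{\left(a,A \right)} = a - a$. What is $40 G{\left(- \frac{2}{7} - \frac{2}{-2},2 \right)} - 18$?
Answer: $-18$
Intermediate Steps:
$G{\left(a,A \right)} = 0$
$40 G{\left(- \frac{2}{7} - \frac{2}{-2},2 \right)} - 18 = 40 \cdot 0 - 18 = 0 - 18 = -18$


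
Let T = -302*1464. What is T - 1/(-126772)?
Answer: -56049450815/126772 ≈ -4.4213e+5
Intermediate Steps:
T = -442128
T - 1/(-126772) = -442128 - 1/(-126772) = -442128 - 1*(-1/126772) = -442128 + 1/126772 = -56049450815/126772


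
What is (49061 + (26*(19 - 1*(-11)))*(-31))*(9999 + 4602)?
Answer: 363287481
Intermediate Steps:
(49061 + (26*(19 - 1*(-11)))*(-31))*(9999 + 4602) = (49061 + (26*(19 + 11))*(-31))*14601 = (49061 + (26*30)*(-31))*14601 = (49061 + 780*(-31))*14601 = (49061 - 24180)*14601 = 24881*14601 = 363287481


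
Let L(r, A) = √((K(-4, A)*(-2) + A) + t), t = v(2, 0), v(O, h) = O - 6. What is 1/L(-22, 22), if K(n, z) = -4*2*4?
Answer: √82/82 ≈ 0.11043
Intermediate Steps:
v(O, h) = -6 + O
K(n, z) = -32 (K(n, z) = -8*4 = -32)
t = -4 (t = -6 + 2 = -4)
L(r, A) = √(60 + A) (L(r, A) = √((-32*(-2) + A) - 4) = √((64 + A) - 4) = √(60 + A))
1/L(-22, 22) = 1/(√(60 + 22)) = 1/(√82) = √82/82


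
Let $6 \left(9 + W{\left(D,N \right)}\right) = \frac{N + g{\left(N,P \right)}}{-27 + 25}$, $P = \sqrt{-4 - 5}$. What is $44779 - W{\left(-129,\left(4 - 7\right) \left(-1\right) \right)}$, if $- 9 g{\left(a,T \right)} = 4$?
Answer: $\frac{4837127}{108} \approx 44788.0$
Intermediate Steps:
$P = 3 i$ ($P = \sqrt{-9} = 3 i \approx 3.0 i$)
$g{\left(a,T \right)} = - \frac{4}{9}$ ($g{\left(a,T \right)} = \left(- \frac{1}{9}\right) 4 = - \frac{4}{9}$)
$W{\left(D,N \right)} = - \frac{242}{27} - \frac{N}{12}$ ($W{\left(D,N \right)} = -9 + \frac{\left(N - \frac{4}{9}\right) \frac{1}{-27 + 25}}{6} = -9 + \frac{\left(- \frac{4}{9} + N\right) \frac{1}{-2}}{6} = -9 + \frac{\left(- \frac{4}{9} + N\right) \left(- \frac{1}{2}\right)}{6} = -9 + \frac{\frac{2}{9} - \frac{N}{2}}{6} = -9 - \left(- \frac{1}{27} + \frac{N}{12}\right) = - \frac{242}{27} - \frac{N}{12}$)
$44779 - W{\left(-129,\left(4 - 7\right) \left(-1\right) \right)} = 44779 - \left(- \frac{242}{27} - \frac{\left(4 - 7\right) \left(-1\right)}{12}\right) = 44779 - \left(- \frac{242}{27} - \frac{\left(-3\right) \left(-1\right)}{12}\right) = 44779 - \left(- \frac{242}{27} - \frac{1}{4}\right) = 44779 - - \frac{995}{108} = 44779 + \frac{995}{108} = \frac{4837127}{108}$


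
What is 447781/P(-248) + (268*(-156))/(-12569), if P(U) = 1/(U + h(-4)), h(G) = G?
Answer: -1418296124220/12569 ≈ -1.1284e+8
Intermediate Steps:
P(U) = 1/(-4 + U) (P(U) = 1/(U - 4) = 1/(-4 + U))
447781/P(-248) + (268*(-156))/(-12569) = 447781/(1/(-4 - 248)) + (268*(-156))/(-12569) = 447781/(1/(-252)) - 41808*(-1/12569) = 447781/(-1/252) + 41808/12569 = 447781*(-252) + 41808/12569 = -112840812 + 41808/12569 = -1418296124220/12569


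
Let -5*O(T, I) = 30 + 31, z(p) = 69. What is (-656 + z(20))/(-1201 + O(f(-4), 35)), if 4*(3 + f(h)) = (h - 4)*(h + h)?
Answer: 2935/6066 ≈ 0.48384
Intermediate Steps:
f(h) = -3 + h*(-4 + h)/2 (f(h) = -3 + ((h - 4)*(h + h))/4 = -3 + ((-4 + h)*(2*h))/4 = -3 + (2*h*(-4 + h))/4 = -3 + h*(-4 + h)/2)
O(T, I) = -61/5 (O(T, I) = -(30 + 31)/5 = -1/5*61 = -61/5)
(-656 + z(20))/(-1201 + O(f(-4), 35)) = (-656 + 69)/(-1201 - 61/5) = -587/(-6066/5) = -587*(-5/6066) = 2935/6066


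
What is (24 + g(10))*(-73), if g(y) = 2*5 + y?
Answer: -3212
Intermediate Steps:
g(y) = 10 + y
(24 + g(10))*(-73) = (24 + (10 + 10))*(-73) = (24 + 20)*(-73) = 44*(-73) = -3212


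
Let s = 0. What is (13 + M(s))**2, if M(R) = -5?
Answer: 64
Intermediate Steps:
(13 + M(s))**2 = (13 - 5)**2 = 8**2 = 64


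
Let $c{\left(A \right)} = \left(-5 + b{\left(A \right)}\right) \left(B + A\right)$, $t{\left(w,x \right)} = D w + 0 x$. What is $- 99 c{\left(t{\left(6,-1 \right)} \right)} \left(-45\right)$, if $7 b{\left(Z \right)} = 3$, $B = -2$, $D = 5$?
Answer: $-570240$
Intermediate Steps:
$b{\left(Z \right)} = \frac{3}{7}$ ($b{\left(Z \right)} = \frac{1}{7} \cdot 3 = \frac{3}{7}$)
$t{\left(w,x \right)} = 5 w$ ($t{\left(w,x \right)} = 5 w + 0 x = 5 w + 0 = 5 w$)
$c{\left(A \right)} = \frac{64}{7} - \frac{32 A}{7}$ ($c{\left(A \right)} = \left(-5 + \frac{3}{7}\right) \left(-2 + A\right) = - \frac{32 \left(-2 + A\right)}{7} = \frac{64}{7} - \frac{32 A}{7}$)
$- 99 c{\left(t{\left(6,-1 \right)} \right)} \left(-45\right) = - 99 \left(\frac{64}{7} - \frac{32 \cdot 5 \cdot 6}{7}\right) \left(-45\right) = - 99 \left(\frac{64}{7} - \frac{960}{7}\right) \left(-45\right) = \left(-99\right) \left(-128\right) \left(-45\right) = 12672 \left(-45\right) = -570240$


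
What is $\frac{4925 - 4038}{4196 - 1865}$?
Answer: $\frac{887}{2331} \approx 0.38052$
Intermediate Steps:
$\frac{4925 - 4038}{4196 - 1865} = \frac{4925 - 4038}{2331} = 887 \cdot \frac{1}{2331} = \frac{887}{2331}$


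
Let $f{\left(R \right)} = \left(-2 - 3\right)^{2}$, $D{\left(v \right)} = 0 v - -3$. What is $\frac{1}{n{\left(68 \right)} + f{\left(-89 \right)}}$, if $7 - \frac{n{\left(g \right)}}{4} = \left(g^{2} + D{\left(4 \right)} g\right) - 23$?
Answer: $- \frac{1}{19167} \approx -5.2173 \cdot 10^{-5}$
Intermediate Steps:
$D{\left(v \right)} = 3$ ($D{\left(v \right)} = 0 + 3 = 3$)
$f{\left(R \right)} = 25$ ($f{\left(R \right)} = \left(-5\right)^{2} = 25$)
$n{\left(g \right)} = 120 - 12 g - 4 g^{2}$ ($n{\left(g \right)} = 28 - 4 \left(\left(g^{2} + 3 g\right) - 23\right) = 28 - 4 \left(-23 + g^{2} + 3 g\right) = 28 - \left(-92 + 4 g^{2} + 12 g\right) = 120 - 12 g - 4 g^{2}$)
$\frac{1}{n{\left(68 \right)} + f{\left(-89 \right)}} = \frac{1}{\left(120 - 816 - 4 \cdot 68^{2}\right) + 25} = \frac{1}{\left(120 - 816 - 18496\right) + 25} = \frac{1}{-19192 + 25} = \frac{1}{-19167} = - \frac{1}{19167}$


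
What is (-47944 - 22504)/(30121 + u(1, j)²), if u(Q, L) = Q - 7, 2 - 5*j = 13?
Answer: -70448/30157 ≈ -2.3360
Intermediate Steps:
j = -11/5 (j = ⅖ - ⅕*13 = ⅖ - 13/5 = -11/5 ≈ -2.2000)
u(Q, L) = -7 + Q
(-47944 - 22504)/(30121 + u(1, j)²) = (-47944 - 22504)/(30121 + (-7 + 1)²) = -70448/(30121 + (-6)²) = -70448/(30121 + 36) = -70448/30157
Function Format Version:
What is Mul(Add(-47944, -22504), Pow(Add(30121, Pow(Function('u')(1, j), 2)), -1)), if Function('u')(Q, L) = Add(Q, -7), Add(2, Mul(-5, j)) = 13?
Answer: Rational(-70448, 30157) ≈ -2.3360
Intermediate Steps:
j = Rational(-11, 5) (j = Add(Rational(2, 5), Mul(Rational(-1, 5), 13)) = Add(Rational(2, 5), Rational(-13, 5)) = Rational(-11, 5) ≈ -2.2000)
Function('u')(Q, L) = Add(-7, Q)
Mul(Add(-47944, -22504), Pow(Add(30121, Pow(Function('u')(1, j), 2)), -1)) = Mul(Add(-47944, -22504), Pow(Add(30121, Pow(Add(-7, 1), 2)), -1)) = Mul(-70448, Pow(Add(30121, Pow(-6, 2)), -1)) = Mul(-70448, Pow(Add(30121, 36), -1)) = Mul(-70448, Pow(30157, -1)) = Mul(-70448, Rational(1, 30157)) = Rational(-70448, 30157)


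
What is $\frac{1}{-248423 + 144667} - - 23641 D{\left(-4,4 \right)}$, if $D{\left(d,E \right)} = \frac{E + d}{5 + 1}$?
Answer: $- \frac{1}{103756} \approx -9.638 \cdot 10^{-6}$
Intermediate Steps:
$D{\left(d,E \right)} = \frac{E}{6} + \frac{d}{6}$ ($D{\left(d,E \right)} = \frac{E + d}{6} = \left(E + d\right) \frac{1}{6} = \frac{E}{6} + \frac{d}{6}$)
$\frac{1}{-248423 + 144667} - - 23641 D{\left(-4,4 \right)} = \frac{1}{-248423 + 144667} - - 23641 \left(\frac{1}{6} \cdot 4 + \frac{1}{6} \left(-4\right)\right) = \frac{1}{-103756} - - 23641 \left(\frac{2}{3} - \frac{2}{3}\right) = - \frac{1}{103756} - \left(-23641\right) 0 = - \frac{1}{103756} - 0 = - \frac{1}{103756} + 0 = - \frac{1}{103756}$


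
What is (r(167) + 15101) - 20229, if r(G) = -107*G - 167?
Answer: -23164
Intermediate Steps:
r(G) = -167 - 107*G
(r(167) + 15101) - 20229 = ((-167 - 107*167) + 15101) - 20229 = ((-167 - 17869) + 15101) - 20229 = (-18036 + 15101) - 20229 = -2935 - 20229 = -23164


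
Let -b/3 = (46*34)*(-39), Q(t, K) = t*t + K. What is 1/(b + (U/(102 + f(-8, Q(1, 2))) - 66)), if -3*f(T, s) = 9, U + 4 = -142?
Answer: 99/18109132 ≈ 5.4669e-6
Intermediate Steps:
Q(t, K) = K + t² (Q(t, K) = t² + K = K + t²)
U = -146 (U = -4 - 142 = -146)
f(T, s) = -3 (f(T, s) = -⅓*9 = -3)
b = 182988 (b = -3*46*34*(-39) = -4692*(-39) = -3*(-60996) = 182988)
1/(b + (U/(102 + f(-8, Q(1, 2))) - 66)) = 1/(182988 + (-146/(102 - 3) - 66)) = 1/(182988 + (-146/99 - 66)) = 1/(182988 - 6680/99) = 1/(18109132/99) = 99/18109132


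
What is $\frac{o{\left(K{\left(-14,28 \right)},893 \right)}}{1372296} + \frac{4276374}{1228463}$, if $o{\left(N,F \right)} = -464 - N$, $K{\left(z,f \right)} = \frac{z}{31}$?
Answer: $\frac{30317387660419}{8710043448748} \approx 3.4807$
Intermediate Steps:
$K{\left(z,f \right)} = \frac{z}{31}$ ($K{\left(z,f \right)} = z \frac{1}{31} = \frac{z}{31}$)
$\frac{o{\left(K{\left(-14,28 \right)},893 \right)}}{1372296} + \frac{4276374}{1228463} = \frac{-464 - \frac{1}{31} \left(-14\right)}{1372296} + \frac{4276374}{1228463} = \left(-464 - - \frac{14}{31}\right) \frac{1}{1372296} + 4276374 \cdot \frac{1}{1228463} = \left(-464 + \frac{14}{31}\right) \frac{1}{1372296} + \frac{4276374}{1228463} = \left(- \frac{14370}{31}\right) \frac{1}{1372296} + \frac{4276374}{1228463} = - \frac{2395}{7090196} + \frac{4276374}{1228463} = \frac{30317387660419}{8710043448748}$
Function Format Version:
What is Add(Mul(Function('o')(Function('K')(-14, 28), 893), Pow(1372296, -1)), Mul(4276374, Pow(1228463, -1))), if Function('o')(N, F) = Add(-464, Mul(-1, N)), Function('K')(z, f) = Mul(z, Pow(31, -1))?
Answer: Rational(30317387660419, 8710043448748) ≈ 3.4807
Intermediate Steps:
Function('K')(z, f) = Mul(Rational(1, 31), z) (Function('K')(z, f) = Mul(z, Rational(1, 31)) = Mul(Rational(1, 31), z))
Add(Mul(Function('o')(Function('K')(-14, 28), 893), Pow(1372296, -1)), Mul(4276374, Pow(1228463, -1))) = Add(Mul(Add(-464, Mul(-1, Mul(Rational(1, 31), -14))), Pow(1372296, -1)), Mul(4276374, Pow(1228463, -1))) = Add(Mul(Add(-464, Mul(-1, Rational(-14, 31))), Rational(1, 1372296)), Mul(4276374, Rational(1, 1228463))) = Add(Mul(Add(-464, Rational(14, 31)), Rational(1, 1372296)), Rational(4276374, 1228463)) = Add(Mul(Rational(-14370, 31), Rational(1, 1372296)), Rational(4276374, 1228463)) = Add(Rational(-2395, 7090196), Rational(4276374, 1228463)) = Rational(30317387660419, 8710043448748)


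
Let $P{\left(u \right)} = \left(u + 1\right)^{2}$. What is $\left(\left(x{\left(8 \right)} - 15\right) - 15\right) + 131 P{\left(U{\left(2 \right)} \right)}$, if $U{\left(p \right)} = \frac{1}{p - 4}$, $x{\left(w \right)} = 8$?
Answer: $\frac{43}{4} \approx 10.75$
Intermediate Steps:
$U{\left(p \right)} = \frac{1}{-4 + p}$
$P{\left(u \right)} = \left(1 + u\right)^{2}$
$\left(\left(x{\left(8 \right)} - 15\right) - 15\right) + 131 P{\left(U{\left(2 \right)} \right)} = \left(\left(8 - 15\right) - 15\right) + 131 \left(1 + \frac{1}{-4 + 2}\right)^{2} = \left(-7 - 15\right) + 131 \left(1 + \frac{1}{-2}\right)^{2} = -22 + 131 \left(1 - \frac{1}{2}\right)^{2} = -22 + \frac{131}{4} = \frac{43}{4}$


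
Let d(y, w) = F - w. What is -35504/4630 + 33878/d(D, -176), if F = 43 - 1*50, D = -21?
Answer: 5802114/30095 ≈ 192.79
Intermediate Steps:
F = -7 (F = 43 - 50 = -7)
d(y, w) = -7 - w
-35504/4630 + 33878/d(D, -176) = -35504/4630 + 33878/(-7 - 1*(-176)) = -35504*1/4630 + 33878/(-7 + 176) = -17752/2315 + 33878/169 = -17752/2315 + 33878*(1/169) = -17752/2315 + 2606/13 = 5802114/30095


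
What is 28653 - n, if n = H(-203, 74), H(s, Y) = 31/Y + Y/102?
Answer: 108132103/3774 ≈ 28652.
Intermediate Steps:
H(s, Y) = 31/Y + Y/102 (H(s, Y) = 31/Y + Y*(1/102) = 31/Y + Y/102)
n = 4319/3774 (n = 31/74 + (1/102)*74 = 31*(1/74) + 37/51 = 31/74 + 37/51 = 4319/3774 ≈ 1.1444)
28653 - n = 28653 - 1*4319/3774 = 28653 - 4319/3774 = 108132103/3774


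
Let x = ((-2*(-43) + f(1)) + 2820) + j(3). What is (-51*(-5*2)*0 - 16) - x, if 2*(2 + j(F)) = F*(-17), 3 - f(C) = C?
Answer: -5793/2 ≈ -2896.5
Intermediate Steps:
f(C) = 3 - C
j(F) = -2 - 17*F/2 (j(F) = -2 + (F*(-17))/2 = -2 + (-17*F)/2 = -2 - 17*F/2)
x = 5761/2 (x = ((-2*(-43) + (3 - 1*1)) + 2820) + (-2 - 17/2*3) = ((86 + (3 - 1)) + 2820) + (-2 - 51/2) = ((86 + 2) + 2820) - 55/2 = (88 + 2820) - 55/2 = 2908 - 55/2 = 5761/2 ≈ 2880.5)
(-51*(-5*2)*0 - 16) - x = (-51*(-5*2)*0 - 16) - 1*5761/2 = (-(-510)*0 - 16) - 5761/2 = (-51*0 - 16) - 5761/2 = (0 - 16) - 5761/2 = -16 - 5761/2 = -5793/2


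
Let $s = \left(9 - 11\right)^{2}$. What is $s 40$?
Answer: $160$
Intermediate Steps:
$s = 4$ ($s = \left(-2\right)^{2} = 4$)
$s 40 = 4 \cdot 40 = 160$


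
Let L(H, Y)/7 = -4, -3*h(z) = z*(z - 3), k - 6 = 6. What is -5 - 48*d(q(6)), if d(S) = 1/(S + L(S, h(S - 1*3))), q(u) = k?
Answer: -2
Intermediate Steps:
k = 12 (k = 6 + 6 = 12)
h(z) = -z*(-3 + z)/3 (h(z) = -z*(z - 3)/3 = -z*(-3 + z)/3)
L(H, Y) = -28 (L(H, Y) = 7*(-4) = -28)
q(u) = 12
d(S) = 1/(-28 + S) (d(S) = 1/(S - 28) = 1/(-28 + S))
-5 - 48*d(q(6)) = -5 - 48/(-28 + 12) = -5 - 48/(-16) = -5 - 48*(-1/16) = -5 + 3 = -2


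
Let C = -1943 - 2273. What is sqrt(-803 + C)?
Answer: I*sqrt(5019) ≈ 70.845*I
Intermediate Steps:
C = -4216
sqrt(-803 + C) = sqrt(-803 - 4216) = sqrt(-5019) = I*sqrt(5019)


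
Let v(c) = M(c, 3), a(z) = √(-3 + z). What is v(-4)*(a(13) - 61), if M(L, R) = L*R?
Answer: 732 - 12*√10 ≈ 694.05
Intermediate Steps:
v(c) = 3*c (v(c) = c*3 = 3*c)
v(-4)*(a(13) - 61) = (3*(-4))*(√(-3 + 13) - 61) = -12*(√10 - 61) = -12*(-61 + √10) = 732 - 12*√10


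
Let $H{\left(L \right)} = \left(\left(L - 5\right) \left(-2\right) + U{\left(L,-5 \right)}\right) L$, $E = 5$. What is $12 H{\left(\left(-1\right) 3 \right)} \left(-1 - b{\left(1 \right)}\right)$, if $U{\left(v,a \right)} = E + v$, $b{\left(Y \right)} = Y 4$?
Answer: $3240$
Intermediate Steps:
$b{\left(Y \right)} = 4 Y$
$U{\left(v,a \right)} = 5 + v$
$H{\left(L \right)} = L \left(15 - L\right)$ ($H{\left(L \right)} = \left(\left(L - 5\right) \left(-2\right) + \left(5 + L\right)\right) L = \left(\left(-5 + L\right) \left(-2\right) + \left(5 + L\right)\right) L = \left(\left(10 - 2 L\right) + \left(5 + L\right)\right) L = \left(15 - L\right) L = L \left(15 - L\right)$)
$12 H{\left(\left(-1\right) 3 \right)} \left(-1 - b{\left(1 \right)}\right) = 12 \left(-1\right) 3 \left(15 - \left(-1\right) 3\right) \left(-1 - 4 \cdot 1\right) = 12 \left(- 3 \left(15 - -3\right)\right) \left(-1 - 4\right) = 12 \left(- 3 \left(15 + 3\right)\right) \left(-1 - 4\right) = 12 \left(\left(-3\right) 18\right) \left(-5\right) = 12 \left(-54\right) \left(-5\right) = \left(-648\right) \left(-5\right) = 3240$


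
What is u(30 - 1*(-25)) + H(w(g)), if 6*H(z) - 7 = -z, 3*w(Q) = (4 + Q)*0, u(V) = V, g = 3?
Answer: 337/6 ≈ 56.167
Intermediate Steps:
w(Q) = 0 (w(Q) = ((4 + Q)*0)/3 = (⅓)*0 = 0)
H(z) = 7/6 - z/6 (H(z) = 7/6 + (-z)/6 = 7/6 - z/6)
u(30 - 1*(-25)) + H(w(g)) = (30 - 1*(-25)) + (7/6 - ⅙*0) = (30 + 25) + (7/6 + 0) = 55 + 7/6 = 337/6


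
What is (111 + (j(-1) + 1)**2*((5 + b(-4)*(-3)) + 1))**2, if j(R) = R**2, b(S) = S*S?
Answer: 3249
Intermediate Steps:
b(S) = S**2
(111 + (j(-1) + 1)**2*((5 + b(-4)*(-3)) + 1))**2 = (111 + ((-1)**2 + 1)**2*((5 + (-4)**2*(-3)) + 1))**2 = (111 + (1 + 1)**2*((5 + 16*(-3)) + 1))**2 = (111 + 2**2*((5 - 48) + 1))**2 = (111 + 4*(-43 + 1))**2 = (111 + 4*(-42))**2 = (111 - 168)**2 = (-57)**2 = 3249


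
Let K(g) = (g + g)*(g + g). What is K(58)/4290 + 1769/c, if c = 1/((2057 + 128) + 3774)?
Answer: 22611462023/2145 ≈ 1.0541e+7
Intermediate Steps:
K(g) = 4*g² (K(g) = (2*g)*(2*g) = 4*g²)
c = 1/5959 (c = 1/(2185 + 3774) = 1/5959 ≈ 0.00016781)
K(58)/4290 + 1769/c = (4*58²)/4290 + 1769/(1/5959) = (4*3364)*(1/4290) + 1769*5959 = 13456*(1/4290) + 10541471 = 6728/2145 + 10541471 = 22611462023/2145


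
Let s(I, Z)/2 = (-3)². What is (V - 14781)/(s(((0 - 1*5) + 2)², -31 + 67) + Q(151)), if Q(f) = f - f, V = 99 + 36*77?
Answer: -1985/3 ≈ -661.67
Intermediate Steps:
V = 2871 (V = 99 + 2772 = 2871)
Q(f) = 0
s(I, Z) = 18 (s(I, Z) = 2*(-3)² = 2*9 = 18)
(V - 14781)/(s(((0 - 1*5) + 2)², -31 + 67) + Q(151)) = (2871 - 14781)/(18 + 0) = -11910/18 = -11910*1/18 = -1985/3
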